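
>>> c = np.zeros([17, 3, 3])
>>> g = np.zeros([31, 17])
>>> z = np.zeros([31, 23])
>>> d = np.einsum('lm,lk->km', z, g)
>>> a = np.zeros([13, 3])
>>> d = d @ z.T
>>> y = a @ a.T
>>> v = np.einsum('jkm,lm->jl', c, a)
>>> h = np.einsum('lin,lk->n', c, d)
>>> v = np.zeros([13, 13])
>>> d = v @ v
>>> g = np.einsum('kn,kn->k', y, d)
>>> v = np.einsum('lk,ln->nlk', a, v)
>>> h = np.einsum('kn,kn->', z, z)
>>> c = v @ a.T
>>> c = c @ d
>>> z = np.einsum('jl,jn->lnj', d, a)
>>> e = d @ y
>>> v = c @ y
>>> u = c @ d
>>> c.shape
(13, 13, 13)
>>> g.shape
(13,)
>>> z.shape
(13, 3, 13)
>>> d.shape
(13, 13)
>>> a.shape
(13, 3)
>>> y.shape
(13, 13)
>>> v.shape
(13, 13, 13)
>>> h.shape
()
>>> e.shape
(13, 13)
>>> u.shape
(13, 13, 13)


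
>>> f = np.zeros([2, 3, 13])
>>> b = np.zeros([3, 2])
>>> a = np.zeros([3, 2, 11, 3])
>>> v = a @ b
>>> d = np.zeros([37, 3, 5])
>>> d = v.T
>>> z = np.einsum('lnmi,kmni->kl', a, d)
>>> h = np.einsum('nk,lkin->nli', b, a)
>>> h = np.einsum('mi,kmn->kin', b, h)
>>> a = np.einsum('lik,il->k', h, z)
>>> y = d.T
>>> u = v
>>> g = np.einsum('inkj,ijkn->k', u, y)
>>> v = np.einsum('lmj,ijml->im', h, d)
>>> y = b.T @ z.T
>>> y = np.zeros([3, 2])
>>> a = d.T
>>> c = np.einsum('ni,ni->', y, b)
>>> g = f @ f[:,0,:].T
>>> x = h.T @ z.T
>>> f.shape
(2, 3, 13)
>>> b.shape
(3, 2)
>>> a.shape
(3, 2, 11, 2)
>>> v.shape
(2, 2)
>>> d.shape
(2, 11, 2, 3)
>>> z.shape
(2, 3)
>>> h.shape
(3, 2, 11)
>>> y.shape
(3, 2)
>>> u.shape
(3, 2, 11, 2)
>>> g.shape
(2, 3, 2)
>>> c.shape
()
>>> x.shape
(11, 2, 2)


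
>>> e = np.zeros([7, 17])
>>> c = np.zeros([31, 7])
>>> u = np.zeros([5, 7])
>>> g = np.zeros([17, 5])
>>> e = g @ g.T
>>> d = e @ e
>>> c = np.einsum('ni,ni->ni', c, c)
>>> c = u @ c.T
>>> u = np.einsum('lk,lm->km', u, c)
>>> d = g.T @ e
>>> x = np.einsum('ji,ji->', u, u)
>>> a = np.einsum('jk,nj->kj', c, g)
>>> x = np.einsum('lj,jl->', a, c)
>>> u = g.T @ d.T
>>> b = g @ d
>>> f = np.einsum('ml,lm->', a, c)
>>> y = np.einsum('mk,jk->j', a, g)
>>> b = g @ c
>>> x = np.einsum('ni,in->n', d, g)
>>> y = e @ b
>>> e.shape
(17, 17)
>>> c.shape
(5, 31)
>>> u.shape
(5, 5)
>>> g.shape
(17, 5)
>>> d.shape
(5, 17)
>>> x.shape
(5,)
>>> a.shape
(31, 5)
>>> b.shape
(17, 31)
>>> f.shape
()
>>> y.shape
(17, 31)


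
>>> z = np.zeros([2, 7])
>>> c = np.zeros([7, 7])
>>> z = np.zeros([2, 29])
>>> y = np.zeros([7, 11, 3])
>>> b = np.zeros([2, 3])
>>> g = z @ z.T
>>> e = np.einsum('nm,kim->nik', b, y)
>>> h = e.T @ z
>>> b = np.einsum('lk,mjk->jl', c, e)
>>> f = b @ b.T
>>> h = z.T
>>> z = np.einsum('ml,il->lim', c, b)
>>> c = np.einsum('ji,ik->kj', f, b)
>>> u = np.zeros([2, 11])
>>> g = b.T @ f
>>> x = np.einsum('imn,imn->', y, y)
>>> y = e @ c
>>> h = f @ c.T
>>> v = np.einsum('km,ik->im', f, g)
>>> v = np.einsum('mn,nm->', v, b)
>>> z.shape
(7, 11, 7)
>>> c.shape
(7, 11)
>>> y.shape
(2, 11, 11)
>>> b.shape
(11, 7)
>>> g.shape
(7, 11)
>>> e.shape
(2, 11, 7)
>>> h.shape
(11, 7)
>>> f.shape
(11, 11)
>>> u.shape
(2, 11)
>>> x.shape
()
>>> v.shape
()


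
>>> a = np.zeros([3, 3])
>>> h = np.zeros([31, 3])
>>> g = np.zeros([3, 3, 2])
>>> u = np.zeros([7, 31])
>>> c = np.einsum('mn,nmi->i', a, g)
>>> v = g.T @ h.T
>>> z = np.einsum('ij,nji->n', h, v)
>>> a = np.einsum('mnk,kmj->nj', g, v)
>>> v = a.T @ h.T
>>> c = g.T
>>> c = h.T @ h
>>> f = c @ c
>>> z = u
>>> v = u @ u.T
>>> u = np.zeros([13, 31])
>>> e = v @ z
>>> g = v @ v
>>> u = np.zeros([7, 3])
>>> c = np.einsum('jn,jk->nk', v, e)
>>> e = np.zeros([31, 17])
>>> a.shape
(3, 31)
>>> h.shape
(31, 3)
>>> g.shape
(7, 7)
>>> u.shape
(7, 3)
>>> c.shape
(7, 31)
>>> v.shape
(7, 7)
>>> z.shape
(7, 31)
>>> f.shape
(3, 3)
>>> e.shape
(31, 17)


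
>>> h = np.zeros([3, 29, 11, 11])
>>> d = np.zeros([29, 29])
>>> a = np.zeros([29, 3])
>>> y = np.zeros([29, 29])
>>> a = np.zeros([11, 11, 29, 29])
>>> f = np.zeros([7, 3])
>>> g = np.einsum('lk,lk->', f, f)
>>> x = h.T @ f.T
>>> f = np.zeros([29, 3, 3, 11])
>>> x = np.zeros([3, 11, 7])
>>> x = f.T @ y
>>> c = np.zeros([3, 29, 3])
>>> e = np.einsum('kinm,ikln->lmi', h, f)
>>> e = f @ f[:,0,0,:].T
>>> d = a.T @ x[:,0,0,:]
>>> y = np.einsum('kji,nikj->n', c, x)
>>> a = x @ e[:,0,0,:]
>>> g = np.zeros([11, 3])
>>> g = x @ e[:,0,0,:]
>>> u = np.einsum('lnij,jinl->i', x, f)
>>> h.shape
(3, 29, 11, 11)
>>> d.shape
(29, 29, 11, 29)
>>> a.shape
(11, 3, 3, 29)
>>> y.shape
(11,)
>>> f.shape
(29, 3, 3, 11)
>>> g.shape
(11, 3, 3, 29)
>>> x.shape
(11, 3, 3, 29)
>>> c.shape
(3, 29, 3)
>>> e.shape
(29, 3, 3, 29)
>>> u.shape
(3,)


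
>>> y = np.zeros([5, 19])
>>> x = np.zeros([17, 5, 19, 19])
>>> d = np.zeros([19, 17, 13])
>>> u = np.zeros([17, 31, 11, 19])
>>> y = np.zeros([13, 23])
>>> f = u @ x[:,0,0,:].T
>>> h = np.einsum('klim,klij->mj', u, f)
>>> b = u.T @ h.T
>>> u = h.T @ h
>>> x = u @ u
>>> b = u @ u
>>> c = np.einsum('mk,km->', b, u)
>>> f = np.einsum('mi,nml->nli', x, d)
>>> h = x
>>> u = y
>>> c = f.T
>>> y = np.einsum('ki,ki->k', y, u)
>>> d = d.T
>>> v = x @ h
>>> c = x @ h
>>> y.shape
(13,)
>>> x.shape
(17, 17)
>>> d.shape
(13, 17, 19)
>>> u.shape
(13, 23)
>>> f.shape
(19, 13, 17)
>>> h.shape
(17, 17)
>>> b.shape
(17, 17)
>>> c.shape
(17, 17)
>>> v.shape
(17, 17)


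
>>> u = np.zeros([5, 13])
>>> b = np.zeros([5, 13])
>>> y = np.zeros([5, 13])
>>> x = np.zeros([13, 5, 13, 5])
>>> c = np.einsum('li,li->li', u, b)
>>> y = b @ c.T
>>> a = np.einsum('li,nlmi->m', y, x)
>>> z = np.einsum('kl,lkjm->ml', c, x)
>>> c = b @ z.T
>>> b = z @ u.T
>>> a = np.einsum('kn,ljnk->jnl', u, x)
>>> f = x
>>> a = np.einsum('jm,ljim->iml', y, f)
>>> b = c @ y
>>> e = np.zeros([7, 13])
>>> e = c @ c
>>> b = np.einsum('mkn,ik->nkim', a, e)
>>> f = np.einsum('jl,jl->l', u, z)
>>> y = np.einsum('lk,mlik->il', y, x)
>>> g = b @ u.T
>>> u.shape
(5, 13)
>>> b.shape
(13, 5, 5, 13)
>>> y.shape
(13, 5)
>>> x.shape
(13, 5, 13, 5)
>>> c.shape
(5, 5)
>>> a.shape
(13, 5, 13)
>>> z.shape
(5, 13)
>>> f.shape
(13,)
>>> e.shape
(5, 5)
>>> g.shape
(13, 5, 5, 5)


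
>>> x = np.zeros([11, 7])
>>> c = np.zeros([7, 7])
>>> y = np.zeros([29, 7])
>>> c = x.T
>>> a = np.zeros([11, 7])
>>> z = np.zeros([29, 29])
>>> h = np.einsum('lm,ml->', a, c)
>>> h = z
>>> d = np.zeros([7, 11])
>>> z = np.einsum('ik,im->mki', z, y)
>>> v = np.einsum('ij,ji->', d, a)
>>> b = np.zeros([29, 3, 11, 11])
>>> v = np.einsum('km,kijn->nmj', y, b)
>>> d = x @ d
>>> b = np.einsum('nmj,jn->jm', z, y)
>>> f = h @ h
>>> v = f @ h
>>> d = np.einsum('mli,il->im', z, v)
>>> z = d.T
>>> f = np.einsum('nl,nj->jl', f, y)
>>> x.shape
(11, 7)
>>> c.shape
(7, 11)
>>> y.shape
(29, 7)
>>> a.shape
(11, 7)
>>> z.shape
(7, 29)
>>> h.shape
(29, 29)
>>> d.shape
(29, 7)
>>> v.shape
(29, 29)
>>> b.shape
(29, 29)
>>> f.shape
(7, 29)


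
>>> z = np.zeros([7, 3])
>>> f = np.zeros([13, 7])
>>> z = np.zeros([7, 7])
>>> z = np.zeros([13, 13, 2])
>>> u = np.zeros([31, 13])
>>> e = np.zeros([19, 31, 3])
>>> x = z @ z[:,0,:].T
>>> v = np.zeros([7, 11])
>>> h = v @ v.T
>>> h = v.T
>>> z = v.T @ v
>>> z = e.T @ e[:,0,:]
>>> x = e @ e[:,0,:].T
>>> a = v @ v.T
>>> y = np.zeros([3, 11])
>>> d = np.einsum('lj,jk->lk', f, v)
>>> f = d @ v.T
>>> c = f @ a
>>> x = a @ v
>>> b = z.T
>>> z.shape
(3, 31, 3)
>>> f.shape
(13, 7)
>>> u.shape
(31, 13)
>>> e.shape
(19, 31, 3)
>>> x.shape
(7, 11)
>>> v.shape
(7, 11)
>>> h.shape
(11, 7)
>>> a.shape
(7, 7)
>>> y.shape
(3, 11)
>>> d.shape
(13, 11)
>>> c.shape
(13, 7)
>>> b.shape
(3, 31, 3)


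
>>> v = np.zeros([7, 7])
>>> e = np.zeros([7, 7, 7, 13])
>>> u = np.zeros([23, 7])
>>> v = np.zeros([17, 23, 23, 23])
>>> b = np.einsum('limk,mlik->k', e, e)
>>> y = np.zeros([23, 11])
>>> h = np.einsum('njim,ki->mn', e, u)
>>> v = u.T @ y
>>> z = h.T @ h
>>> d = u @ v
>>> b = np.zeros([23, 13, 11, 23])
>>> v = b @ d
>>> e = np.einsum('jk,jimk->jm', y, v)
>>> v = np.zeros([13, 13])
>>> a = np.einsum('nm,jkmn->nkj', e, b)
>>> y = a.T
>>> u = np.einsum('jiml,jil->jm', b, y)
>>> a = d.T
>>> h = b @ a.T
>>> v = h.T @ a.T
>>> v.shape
(11, 11, 13, 11)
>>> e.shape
(23, 11)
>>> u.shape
(23, 11)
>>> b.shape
(23, 13, 11, 23)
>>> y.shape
(23, 13, 23)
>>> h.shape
(23, 13, 11, 11)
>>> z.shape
(7, 7)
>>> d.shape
(23, 11)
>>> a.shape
(11, 23)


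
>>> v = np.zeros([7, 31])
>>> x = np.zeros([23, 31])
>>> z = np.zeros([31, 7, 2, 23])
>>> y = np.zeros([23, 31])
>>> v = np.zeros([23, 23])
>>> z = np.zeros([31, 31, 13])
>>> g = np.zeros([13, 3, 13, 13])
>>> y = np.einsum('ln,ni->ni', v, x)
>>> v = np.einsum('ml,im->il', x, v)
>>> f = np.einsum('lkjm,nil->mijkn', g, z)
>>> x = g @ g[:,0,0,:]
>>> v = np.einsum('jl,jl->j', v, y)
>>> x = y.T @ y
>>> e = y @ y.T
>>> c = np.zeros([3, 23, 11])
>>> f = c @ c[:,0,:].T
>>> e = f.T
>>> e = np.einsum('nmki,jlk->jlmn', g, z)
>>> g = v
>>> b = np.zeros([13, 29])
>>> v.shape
(23,)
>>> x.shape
(31, 31)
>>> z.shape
(31, 31, 13)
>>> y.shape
(23, 31)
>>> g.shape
(23,)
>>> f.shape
(3, 23, 3)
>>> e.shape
(31, 31, 3, 13)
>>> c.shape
(3, 23, 11)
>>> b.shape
(13, 29)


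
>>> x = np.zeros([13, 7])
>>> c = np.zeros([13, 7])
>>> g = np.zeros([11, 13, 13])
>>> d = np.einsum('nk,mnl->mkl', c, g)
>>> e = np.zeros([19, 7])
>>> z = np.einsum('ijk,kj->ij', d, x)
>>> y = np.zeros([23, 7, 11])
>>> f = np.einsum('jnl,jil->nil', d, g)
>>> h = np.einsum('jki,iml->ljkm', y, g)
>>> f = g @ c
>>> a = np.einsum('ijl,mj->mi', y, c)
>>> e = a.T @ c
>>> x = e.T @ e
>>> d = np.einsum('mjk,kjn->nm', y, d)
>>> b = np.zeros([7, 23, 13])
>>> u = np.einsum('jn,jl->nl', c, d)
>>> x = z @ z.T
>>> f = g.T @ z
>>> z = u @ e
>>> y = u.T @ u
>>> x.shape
(11, 11)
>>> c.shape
(13, 7)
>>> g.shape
(11, 13, 13)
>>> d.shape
(13, 23)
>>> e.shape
(23, 7)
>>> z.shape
(7, 7)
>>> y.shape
(23, 23)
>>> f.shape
(13, 13, 7)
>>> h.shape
(13, 23, 7, 13)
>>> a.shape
(13, 23)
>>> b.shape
(7, 23, 13)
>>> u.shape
(7, 23)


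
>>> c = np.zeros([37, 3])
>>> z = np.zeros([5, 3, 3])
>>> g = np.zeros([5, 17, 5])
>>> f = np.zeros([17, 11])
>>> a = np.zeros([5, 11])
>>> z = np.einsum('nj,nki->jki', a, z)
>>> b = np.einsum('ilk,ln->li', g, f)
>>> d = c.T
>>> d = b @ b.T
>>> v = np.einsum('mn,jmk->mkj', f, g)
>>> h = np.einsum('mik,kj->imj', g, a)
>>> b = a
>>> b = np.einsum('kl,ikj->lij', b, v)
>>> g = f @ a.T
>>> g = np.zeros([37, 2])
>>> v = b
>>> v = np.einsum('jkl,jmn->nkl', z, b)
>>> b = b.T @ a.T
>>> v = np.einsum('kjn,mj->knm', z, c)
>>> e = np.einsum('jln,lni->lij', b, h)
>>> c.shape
(37, 3)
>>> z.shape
(11, 3, 3)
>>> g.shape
(37, 2)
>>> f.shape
(17, 11)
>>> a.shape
(5, 11)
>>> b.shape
(5, 17, 5)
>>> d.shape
(17, 17)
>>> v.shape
(11, 3, 37)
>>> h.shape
(17, 5, 11)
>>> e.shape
(17, 11, 5)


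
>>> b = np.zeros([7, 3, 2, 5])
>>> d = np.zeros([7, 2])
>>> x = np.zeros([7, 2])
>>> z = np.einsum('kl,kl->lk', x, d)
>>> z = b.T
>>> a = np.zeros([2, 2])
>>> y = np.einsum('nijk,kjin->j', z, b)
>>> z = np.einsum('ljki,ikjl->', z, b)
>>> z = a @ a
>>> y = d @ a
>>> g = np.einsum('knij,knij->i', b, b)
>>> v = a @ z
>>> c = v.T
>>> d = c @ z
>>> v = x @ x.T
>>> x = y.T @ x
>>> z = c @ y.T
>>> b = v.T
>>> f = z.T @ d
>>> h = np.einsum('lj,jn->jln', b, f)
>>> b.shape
(7, 7)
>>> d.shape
(2, 2)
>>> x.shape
(2, 2)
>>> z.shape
(2, 7)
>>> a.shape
(2, 2)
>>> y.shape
(7, 2)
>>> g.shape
(2,)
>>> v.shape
(7, 7)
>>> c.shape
(2, 2)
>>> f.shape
(7, 2)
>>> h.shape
(7, 7, 2)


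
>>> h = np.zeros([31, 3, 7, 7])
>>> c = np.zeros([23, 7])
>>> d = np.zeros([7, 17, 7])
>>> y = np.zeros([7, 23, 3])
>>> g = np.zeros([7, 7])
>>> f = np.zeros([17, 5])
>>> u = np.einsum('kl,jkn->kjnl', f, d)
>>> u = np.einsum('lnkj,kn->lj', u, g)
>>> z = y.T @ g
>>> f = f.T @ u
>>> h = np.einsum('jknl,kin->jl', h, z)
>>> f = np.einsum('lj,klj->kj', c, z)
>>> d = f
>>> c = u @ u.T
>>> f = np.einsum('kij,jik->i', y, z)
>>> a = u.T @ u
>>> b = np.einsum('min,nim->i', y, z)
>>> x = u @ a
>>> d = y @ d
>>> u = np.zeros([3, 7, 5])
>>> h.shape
(31, 7)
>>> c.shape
(17, 17)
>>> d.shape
(7, 23, 7)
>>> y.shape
(7, 23, 3)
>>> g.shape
(7, 7)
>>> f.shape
(23,)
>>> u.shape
(3, 7, 5)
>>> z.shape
(3, 23, 7)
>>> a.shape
(5, 5)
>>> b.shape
(23,)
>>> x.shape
(17, 5)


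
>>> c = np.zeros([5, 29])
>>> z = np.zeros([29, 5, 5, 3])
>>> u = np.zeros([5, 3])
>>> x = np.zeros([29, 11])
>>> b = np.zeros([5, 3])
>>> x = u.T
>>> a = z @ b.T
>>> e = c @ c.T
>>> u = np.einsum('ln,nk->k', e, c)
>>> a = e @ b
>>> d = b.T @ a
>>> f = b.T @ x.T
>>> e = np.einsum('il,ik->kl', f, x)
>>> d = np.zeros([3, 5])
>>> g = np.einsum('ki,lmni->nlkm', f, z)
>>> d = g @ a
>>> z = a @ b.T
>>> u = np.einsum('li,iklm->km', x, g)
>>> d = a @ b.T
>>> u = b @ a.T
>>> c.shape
(5, 29)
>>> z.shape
(5, 5)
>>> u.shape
(5, 5)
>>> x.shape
(3, 5)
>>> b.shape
(5, 3)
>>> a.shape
(5, 3)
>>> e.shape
(5, 3)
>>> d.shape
(5, 5)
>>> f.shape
(3, 3)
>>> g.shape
(5, 29, 3, 5)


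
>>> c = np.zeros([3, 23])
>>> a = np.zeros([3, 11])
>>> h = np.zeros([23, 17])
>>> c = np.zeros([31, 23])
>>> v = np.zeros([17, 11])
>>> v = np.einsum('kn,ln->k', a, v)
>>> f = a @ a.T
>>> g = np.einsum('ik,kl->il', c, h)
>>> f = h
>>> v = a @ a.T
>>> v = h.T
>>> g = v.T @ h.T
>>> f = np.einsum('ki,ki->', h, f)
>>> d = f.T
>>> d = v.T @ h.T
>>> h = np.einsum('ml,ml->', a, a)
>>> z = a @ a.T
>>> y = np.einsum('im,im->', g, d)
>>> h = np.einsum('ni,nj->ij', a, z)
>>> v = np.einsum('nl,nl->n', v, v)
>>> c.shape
(31, 23)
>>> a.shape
(3, 11)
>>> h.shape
(11, 3)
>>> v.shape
(17,)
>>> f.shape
()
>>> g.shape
(23, 23)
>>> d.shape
(23, 23)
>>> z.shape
(3, 3)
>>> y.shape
()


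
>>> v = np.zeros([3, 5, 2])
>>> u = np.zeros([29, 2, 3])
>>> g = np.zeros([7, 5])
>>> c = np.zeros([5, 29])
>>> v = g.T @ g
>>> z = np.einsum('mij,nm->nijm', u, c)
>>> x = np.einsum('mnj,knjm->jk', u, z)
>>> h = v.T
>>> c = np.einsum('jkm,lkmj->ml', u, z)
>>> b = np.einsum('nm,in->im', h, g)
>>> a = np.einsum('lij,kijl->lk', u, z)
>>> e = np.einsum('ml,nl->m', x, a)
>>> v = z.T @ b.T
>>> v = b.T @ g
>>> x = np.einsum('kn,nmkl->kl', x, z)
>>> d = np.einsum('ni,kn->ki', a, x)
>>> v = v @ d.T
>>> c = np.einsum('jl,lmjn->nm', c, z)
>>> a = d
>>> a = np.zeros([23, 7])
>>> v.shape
(5, 3)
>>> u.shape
(29, 2, 3)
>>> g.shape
(7, 5)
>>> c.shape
(29, 2)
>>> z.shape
(5, 2, 3, 29)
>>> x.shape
(3, 29)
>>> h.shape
(5, 5)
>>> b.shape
(7, 5)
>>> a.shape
(23, 7)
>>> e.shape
(3,)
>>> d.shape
(3, 5)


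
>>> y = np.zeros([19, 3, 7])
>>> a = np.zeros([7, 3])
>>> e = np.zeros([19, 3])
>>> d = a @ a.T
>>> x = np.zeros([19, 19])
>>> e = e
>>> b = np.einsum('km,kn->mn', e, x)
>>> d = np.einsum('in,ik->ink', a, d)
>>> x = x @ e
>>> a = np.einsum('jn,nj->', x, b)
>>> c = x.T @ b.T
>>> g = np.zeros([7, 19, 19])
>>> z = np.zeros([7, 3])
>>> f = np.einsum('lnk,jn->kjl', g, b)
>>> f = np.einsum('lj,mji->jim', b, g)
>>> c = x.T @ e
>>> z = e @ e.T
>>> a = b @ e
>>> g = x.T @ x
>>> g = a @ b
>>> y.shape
(19, 3, 7)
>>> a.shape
(3, 3)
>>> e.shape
(19, 3)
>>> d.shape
(7, 3, 7)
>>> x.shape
(19, 3)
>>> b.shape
(3, 19)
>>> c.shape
(3, 3)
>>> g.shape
(3, 19)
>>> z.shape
(19, 19)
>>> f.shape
(19, 19, 7)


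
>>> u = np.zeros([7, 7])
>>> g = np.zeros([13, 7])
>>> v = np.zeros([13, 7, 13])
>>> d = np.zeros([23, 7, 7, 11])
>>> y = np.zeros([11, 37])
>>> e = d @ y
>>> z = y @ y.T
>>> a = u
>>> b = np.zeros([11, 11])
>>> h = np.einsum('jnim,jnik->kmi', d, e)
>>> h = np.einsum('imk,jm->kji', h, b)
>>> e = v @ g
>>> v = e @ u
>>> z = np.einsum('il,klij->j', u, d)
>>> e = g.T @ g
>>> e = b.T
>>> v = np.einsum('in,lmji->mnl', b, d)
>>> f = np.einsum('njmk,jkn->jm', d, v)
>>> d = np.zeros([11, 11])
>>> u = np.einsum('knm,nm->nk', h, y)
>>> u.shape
(11, 7)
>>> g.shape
(13, 7)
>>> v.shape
(7, 11, 23)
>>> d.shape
(11, 11)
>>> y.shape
(11, 37)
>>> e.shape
(11, 11)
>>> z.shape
(11,)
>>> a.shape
(7, 7)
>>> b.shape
(11, 11)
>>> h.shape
(7, 11, 37)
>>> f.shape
(7, 7)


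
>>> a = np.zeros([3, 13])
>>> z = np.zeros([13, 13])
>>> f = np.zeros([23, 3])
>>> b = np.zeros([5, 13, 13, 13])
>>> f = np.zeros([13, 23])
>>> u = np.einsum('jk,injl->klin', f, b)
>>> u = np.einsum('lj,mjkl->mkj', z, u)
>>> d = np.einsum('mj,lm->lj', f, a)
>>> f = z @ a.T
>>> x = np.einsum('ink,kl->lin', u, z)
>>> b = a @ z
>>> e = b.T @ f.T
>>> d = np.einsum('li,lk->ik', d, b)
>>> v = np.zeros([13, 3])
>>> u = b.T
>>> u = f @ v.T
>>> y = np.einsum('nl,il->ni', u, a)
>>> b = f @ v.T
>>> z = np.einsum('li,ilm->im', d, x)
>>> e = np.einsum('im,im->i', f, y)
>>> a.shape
(3, 13)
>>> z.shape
(13, 5)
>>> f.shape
(13, 3)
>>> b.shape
(13, 13)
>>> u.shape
(13, 13)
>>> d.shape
(23, 13)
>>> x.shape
(13, 23, 5)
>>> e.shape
(13,)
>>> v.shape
(13, 3)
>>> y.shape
(13, 3)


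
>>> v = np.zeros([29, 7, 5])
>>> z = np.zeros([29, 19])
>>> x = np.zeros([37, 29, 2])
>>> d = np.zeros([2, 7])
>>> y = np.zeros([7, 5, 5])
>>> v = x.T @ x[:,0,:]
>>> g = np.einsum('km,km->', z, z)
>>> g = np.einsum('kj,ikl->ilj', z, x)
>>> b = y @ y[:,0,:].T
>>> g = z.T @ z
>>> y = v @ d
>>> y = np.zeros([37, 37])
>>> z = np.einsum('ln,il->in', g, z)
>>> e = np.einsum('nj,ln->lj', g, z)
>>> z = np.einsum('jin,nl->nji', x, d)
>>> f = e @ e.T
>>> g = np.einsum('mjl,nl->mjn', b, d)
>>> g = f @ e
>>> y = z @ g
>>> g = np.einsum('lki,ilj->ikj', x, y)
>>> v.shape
(2, 29, 2)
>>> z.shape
(2, 37, 29)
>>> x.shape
(37, 29, 2)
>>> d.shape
(2, 7)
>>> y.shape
(2, 37, 19)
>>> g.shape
(2, 29, 19)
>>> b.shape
(7, 5, 7)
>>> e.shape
(29, 19)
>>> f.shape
(29, 29)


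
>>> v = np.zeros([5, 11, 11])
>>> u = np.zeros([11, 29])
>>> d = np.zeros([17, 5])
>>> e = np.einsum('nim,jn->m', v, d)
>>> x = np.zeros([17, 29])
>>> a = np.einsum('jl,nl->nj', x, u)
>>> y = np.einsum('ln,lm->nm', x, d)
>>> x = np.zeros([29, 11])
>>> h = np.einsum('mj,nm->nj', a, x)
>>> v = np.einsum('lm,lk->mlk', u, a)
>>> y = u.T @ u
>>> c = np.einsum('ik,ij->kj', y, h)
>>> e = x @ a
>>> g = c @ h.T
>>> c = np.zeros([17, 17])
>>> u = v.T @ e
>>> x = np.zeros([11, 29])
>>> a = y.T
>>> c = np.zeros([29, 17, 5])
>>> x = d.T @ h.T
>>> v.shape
(29, 11, 17)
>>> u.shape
(17, 11, 17)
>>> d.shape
(17, 5)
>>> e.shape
(29, 17)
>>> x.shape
(5, 29)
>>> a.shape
(29, 29)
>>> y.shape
(29, 29)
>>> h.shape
(29, 17)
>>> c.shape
(29, 17, 5)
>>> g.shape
(29, 29)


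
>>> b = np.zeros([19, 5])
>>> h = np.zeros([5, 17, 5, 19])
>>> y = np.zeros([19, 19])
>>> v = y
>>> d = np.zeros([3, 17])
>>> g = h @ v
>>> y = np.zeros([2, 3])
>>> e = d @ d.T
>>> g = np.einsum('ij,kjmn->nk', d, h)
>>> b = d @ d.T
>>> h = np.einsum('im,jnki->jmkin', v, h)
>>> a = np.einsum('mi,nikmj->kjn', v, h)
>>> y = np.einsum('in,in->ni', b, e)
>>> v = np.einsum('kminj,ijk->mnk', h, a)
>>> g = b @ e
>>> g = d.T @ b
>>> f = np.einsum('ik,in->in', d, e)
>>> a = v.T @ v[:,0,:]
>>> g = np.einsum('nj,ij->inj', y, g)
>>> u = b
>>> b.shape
(3, 3)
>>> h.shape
(5, 19, 5, 19, 17)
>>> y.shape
(3, 3)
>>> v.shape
(19, 19, 5)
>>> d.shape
(3, 17)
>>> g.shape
(17, 3, 3)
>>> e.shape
(3, 3)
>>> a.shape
(5, 19, 5)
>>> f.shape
(3, 3)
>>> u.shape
(3, 3)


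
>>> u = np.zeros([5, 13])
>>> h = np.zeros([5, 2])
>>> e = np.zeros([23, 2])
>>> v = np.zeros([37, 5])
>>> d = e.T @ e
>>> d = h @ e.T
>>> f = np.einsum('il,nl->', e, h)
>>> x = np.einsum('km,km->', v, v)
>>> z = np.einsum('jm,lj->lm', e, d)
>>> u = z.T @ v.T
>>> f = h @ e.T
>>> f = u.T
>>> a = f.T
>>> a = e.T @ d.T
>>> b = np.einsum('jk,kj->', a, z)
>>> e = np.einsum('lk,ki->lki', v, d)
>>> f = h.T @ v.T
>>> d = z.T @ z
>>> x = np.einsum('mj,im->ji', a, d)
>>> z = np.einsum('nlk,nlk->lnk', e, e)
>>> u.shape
(2, 37)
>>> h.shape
(5, 2)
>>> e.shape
(37, 5, 23)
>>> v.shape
(37, 5)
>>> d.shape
(2, 2)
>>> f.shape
(2, 37)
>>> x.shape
(5, 2)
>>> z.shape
(5, 37, 23)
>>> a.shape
(2, 5)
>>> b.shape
()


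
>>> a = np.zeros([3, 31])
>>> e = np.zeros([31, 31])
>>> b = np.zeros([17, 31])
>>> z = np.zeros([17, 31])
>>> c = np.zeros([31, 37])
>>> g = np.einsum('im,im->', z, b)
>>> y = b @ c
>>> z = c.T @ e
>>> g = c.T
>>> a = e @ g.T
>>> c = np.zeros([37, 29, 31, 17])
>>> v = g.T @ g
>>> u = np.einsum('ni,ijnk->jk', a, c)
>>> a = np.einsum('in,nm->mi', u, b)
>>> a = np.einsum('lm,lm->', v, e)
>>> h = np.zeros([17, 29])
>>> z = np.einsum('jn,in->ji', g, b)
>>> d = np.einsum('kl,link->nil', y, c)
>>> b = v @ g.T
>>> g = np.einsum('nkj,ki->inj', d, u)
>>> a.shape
()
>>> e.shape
(31, 31)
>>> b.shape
(31, 37)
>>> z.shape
(37, 17)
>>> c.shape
(37, 29, 31, 17)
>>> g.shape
(17, 31, 37)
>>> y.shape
(17, 37)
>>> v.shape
(31, 31)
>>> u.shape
(29, 17)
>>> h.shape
(17, 29)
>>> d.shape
(31, 29, 37)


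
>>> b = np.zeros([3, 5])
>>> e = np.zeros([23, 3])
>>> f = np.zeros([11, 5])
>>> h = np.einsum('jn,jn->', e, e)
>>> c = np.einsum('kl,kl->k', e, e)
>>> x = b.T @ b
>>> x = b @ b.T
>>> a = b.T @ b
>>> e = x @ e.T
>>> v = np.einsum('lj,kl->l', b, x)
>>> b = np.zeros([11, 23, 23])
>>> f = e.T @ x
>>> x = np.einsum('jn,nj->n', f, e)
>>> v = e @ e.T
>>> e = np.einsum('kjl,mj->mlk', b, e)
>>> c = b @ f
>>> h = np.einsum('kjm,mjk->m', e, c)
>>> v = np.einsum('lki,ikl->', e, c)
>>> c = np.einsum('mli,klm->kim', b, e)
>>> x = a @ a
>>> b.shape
(11, 23, 23)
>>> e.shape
(3, 23, 11)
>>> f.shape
(23, 3)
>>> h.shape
(11,)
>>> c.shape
(3, 23, 11)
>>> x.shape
(5, 5)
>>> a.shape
(5, 5)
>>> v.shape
()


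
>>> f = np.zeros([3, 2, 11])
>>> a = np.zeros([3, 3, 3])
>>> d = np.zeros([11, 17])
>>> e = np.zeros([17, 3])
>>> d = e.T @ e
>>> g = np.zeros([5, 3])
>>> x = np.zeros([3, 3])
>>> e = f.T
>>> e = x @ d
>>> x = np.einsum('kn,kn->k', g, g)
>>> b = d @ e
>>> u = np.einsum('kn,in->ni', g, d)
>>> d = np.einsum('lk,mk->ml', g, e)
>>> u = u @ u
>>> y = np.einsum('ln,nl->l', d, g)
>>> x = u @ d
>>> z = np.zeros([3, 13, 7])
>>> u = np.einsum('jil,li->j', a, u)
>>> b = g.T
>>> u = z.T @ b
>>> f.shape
(3, 2, 11)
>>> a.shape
(3, 3, 3)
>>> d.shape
(3, 5)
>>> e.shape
(3, 3)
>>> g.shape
(5, 3)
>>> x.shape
(3, 5)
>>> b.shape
(3, 5)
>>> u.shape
(7, 13, 5)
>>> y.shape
(3,)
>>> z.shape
(3, 13, 7)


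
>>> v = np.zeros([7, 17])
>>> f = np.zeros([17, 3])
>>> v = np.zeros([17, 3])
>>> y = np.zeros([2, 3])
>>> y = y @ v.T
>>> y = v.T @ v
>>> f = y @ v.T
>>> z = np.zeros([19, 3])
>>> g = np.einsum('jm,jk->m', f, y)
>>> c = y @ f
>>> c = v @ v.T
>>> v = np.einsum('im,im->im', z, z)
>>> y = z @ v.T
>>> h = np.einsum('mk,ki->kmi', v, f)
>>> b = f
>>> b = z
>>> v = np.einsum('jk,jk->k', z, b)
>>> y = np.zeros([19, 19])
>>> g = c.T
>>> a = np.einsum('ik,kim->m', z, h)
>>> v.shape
(3,)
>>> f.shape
(3, 17)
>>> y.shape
(19, 19)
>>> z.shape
(19, 3)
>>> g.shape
(17, 17)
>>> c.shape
(17, 17)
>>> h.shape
(3, 19, 17)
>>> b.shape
(19, 3)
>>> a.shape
(17,)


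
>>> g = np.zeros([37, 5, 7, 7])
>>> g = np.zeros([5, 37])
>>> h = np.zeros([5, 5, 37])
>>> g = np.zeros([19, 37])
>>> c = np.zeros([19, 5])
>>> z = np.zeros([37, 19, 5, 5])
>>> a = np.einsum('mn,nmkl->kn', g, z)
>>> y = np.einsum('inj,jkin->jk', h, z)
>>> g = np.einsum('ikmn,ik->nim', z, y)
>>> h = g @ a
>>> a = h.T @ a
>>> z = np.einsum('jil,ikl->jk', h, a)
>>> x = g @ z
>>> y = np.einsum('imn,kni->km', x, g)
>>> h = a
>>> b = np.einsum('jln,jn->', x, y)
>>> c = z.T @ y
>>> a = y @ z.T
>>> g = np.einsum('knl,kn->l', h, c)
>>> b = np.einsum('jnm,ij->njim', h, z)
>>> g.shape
(37,)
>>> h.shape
(37, 37, 37)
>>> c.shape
(37, 37)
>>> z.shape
(5, 37)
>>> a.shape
(5, 5)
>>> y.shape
(5, 37)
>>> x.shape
(5, 37, 37)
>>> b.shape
(37, 37, 5, 37)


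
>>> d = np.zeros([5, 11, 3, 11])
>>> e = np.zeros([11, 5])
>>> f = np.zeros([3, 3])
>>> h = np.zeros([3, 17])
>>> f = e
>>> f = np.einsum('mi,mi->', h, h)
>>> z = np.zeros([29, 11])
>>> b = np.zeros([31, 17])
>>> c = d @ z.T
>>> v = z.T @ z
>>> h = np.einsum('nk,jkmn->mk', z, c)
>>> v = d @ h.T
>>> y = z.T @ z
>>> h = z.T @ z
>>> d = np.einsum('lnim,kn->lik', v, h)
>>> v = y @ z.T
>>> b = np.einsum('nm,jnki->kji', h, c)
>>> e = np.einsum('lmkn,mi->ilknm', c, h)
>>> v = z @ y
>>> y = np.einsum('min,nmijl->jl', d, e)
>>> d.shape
(5, 3, 11)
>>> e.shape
(11, 5, 3, 29, 11)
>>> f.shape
()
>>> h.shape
(11, 11)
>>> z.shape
(29, 11)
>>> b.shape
(3, 5, 29)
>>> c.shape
(5, 11, 3, 29)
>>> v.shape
(29, 11)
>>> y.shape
(29, 11)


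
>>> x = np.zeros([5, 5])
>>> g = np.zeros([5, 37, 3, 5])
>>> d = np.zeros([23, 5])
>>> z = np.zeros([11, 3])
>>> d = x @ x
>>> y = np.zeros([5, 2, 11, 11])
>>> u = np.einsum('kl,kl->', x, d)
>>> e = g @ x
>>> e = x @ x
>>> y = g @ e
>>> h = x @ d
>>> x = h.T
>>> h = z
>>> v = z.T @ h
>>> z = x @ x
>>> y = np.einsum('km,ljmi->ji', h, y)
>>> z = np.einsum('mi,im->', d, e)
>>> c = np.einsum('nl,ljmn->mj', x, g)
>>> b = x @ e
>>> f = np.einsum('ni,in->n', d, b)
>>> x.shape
(5, 5)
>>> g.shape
(5, 37, 3, 5)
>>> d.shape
(5, 5)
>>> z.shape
()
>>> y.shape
(37, 5)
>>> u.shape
()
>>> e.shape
(5, 5)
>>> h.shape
(11, 3)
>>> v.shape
(3, 3)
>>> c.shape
(3, 37)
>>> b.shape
(5, 5)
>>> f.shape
(5,)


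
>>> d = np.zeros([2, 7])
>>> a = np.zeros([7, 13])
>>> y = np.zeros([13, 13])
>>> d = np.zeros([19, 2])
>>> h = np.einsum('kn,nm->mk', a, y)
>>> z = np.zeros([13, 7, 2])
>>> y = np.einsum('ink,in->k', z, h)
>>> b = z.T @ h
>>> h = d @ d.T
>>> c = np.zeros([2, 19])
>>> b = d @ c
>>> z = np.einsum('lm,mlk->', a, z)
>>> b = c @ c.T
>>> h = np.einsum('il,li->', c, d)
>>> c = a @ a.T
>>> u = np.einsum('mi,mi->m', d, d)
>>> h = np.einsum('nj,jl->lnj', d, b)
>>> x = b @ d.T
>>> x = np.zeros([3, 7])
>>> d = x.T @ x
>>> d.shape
(7, 7)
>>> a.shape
(7, 13)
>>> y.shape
(2,)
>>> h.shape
(2, 19, 2)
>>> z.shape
()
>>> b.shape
(2, 2)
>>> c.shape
(7, 7)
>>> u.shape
(19,)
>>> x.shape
(3, 7)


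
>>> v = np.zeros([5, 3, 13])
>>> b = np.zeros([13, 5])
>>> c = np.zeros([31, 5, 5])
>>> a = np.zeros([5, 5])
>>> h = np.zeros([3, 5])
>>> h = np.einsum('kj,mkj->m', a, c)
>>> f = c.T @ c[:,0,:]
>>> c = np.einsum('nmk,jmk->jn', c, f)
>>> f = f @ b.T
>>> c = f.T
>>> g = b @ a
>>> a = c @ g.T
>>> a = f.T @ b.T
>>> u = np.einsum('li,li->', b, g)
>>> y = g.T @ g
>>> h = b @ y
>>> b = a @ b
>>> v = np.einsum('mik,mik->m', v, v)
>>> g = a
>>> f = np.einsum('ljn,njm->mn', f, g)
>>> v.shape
(5,)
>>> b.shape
(13, 5, 5)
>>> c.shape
(13, 5, 5)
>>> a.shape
(13, 5, 13)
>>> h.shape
(13, 5)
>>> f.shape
(13, 13)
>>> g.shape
(13, 5, 13)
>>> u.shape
()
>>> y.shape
(5, 5)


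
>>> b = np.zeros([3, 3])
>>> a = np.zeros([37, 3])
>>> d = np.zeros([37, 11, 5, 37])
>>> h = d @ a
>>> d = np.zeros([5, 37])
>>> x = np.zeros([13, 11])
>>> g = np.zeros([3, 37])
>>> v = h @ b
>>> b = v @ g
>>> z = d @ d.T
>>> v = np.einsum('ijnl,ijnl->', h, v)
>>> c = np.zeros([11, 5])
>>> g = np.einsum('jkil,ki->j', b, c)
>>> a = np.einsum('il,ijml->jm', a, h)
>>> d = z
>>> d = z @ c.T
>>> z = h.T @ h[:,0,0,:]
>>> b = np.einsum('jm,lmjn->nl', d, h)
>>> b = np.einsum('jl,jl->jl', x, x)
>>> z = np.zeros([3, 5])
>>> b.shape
(13, 11)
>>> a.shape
(11, 5)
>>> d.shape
(5, 11)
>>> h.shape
(37, 11, 5, 3)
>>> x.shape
(13, 11)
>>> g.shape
(37,)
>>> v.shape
()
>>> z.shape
(3, 5)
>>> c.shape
(11, 5)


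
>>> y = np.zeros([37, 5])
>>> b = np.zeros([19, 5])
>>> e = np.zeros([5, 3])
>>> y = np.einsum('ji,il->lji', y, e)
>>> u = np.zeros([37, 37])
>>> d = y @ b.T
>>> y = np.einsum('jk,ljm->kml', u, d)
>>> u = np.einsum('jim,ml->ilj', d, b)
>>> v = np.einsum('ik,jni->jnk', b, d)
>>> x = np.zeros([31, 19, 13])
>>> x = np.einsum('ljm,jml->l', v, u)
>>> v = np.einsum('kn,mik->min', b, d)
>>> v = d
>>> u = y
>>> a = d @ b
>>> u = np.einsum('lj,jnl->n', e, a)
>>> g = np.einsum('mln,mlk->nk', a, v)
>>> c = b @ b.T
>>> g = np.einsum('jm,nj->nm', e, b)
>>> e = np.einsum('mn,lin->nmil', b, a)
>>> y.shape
(37, 19, 3)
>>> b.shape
(19, 5)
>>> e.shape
(5, 19, 37, 3)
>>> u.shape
(37,)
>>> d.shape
(3, 37, 19)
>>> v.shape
(3, 37, 19)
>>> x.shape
(3,)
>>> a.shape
(3, 37, 5)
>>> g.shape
(19, 3)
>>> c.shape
(19, 19)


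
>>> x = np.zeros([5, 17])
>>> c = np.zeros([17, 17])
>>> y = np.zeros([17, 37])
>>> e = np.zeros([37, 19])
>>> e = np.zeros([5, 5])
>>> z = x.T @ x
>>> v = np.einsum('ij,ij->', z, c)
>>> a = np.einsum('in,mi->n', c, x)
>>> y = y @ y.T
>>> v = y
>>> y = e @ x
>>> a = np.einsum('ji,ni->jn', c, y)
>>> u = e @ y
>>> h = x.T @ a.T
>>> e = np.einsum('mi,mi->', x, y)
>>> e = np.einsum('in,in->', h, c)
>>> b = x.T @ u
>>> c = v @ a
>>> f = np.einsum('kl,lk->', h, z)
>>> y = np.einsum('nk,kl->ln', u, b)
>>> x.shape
(5, 17)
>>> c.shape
(17, 5)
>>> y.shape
(17, 5)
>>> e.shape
()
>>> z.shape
(17, 17)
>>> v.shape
(17, 17)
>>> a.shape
(17, 5)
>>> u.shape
(5, 17)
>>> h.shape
(17, 17)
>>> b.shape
(17, 17)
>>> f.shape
()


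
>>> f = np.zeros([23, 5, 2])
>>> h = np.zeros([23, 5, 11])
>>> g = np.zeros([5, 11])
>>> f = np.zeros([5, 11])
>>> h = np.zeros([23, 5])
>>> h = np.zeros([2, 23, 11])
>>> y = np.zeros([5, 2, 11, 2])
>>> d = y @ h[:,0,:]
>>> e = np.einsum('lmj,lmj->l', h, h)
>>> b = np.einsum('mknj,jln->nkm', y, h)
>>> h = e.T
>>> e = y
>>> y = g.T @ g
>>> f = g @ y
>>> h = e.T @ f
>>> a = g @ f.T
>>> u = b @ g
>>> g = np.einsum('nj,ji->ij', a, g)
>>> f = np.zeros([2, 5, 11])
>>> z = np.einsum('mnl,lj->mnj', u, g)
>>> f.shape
(2, 5, 11)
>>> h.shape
(2, 11, 2, 11)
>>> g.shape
(11, 5)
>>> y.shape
(11, 11)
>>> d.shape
(5, 2, 11, 11)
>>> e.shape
(5, 2, 11, 2)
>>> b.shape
(11, 2, 5)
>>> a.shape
(5, 5)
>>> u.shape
(11, 2, 11)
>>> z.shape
(11, 2, 5)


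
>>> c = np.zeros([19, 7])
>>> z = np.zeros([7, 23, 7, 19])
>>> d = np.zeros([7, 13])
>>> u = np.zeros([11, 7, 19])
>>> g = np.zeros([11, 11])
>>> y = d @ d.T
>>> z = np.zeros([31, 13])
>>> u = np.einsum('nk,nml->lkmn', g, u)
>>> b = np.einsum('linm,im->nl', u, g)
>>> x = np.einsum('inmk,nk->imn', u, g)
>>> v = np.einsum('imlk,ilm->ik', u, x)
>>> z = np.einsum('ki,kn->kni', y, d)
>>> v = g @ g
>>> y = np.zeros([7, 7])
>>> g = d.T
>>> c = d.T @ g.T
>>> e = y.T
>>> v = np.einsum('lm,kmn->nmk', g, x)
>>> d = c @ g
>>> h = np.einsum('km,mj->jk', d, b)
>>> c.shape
(13, 13)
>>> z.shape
(7, 13, 7)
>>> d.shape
(13, 7)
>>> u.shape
(19, 11, 7, 11)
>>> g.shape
(13, 7)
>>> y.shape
(7, 7)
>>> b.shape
(7, 19)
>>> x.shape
(19, 7, 11)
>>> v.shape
(11, 7, 19)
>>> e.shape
(7, 7)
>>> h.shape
(19, 13)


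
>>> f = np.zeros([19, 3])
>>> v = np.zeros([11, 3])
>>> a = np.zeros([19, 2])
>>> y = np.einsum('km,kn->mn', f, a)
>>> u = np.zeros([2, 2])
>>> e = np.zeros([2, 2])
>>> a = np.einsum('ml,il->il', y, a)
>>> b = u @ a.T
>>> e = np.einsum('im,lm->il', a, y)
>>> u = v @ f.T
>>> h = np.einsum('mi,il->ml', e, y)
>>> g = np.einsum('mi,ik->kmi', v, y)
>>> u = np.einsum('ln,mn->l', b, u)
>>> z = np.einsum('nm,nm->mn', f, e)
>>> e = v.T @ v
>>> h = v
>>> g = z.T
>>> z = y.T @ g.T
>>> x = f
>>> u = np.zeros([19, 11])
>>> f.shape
(19, 3)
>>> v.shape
(11, 3)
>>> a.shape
(19, 2)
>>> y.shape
(3, 2)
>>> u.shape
(19, 11)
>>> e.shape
(3, 3)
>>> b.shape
(2, 19)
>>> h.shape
(11, 3)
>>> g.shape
(19, 3)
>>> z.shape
(2, 19)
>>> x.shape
(19, 3)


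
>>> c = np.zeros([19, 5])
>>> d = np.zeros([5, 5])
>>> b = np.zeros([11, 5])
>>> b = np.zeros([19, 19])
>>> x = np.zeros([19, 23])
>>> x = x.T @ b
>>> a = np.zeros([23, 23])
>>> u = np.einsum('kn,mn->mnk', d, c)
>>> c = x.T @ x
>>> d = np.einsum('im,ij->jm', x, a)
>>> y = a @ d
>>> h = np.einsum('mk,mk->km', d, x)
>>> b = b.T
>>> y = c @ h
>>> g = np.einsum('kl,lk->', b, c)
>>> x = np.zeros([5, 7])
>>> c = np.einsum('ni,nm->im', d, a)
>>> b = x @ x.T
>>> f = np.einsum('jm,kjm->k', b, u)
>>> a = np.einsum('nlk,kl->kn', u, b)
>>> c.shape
(19, 23)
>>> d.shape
(23, 19)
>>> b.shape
(5, 5)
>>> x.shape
(5, 7)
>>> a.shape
(5, 19)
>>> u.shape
(19, 5, 5)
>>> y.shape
(19, 23)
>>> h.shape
(19, 23)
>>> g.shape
()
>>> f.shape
(19,)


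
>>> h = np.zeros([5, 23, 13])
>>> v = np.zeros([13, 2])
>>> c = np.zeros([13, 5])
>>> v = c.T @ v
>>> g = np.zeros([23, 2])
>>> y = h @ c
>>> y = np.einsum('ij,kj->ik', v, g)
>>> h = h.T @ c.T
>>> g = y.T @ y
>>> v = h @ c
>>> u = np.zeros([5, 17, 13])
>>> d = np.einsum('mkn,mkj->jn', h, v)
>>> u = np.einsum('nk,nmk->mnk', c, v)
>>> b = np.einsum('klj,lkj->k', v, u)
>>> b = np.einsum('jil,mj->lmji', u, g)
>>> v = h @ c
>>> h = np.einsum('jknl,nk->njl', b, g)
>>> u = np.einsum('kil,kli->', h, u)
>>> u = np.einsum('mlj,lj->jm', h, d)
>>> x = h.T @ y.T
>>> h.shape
(23, 5, 13)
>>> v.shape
(13, 23, 5)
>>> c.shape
(13, 5)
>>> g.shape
(23, 23)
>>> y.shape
(5, 23)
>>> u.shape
(13, 23)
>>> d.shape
(5, 13)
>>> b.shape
(5, 23, 23, 13)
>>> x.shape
(13, 5, 5)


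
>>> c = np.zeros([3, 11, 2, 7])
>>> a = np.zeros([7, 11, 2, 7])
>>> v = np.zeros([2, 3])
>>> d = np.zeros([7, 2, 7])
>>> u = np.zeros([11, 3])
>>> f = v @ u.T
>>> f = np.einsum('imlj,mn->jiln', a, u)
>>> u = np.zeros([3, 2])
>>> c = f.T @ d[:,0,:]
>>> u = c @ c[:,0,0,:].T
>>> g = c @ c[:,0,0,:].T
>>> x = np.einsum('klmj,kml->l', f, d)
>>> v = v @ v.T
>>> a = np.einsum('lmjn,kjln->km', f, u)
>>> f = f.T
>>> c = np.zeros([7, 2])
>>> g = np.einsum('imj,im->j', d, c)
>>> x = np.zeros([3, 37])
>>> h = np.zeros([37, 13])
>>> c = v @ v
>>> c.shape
(2, 2)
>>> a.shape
(3, 7)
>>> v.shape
(2, 2)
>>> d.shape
(7, 2, 7)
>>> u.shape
(3, 2, 7, 3)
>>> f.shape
(3, 2, 7, 7)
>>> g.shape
(7,)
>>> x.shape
(3, 37)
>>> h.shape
(37, 13)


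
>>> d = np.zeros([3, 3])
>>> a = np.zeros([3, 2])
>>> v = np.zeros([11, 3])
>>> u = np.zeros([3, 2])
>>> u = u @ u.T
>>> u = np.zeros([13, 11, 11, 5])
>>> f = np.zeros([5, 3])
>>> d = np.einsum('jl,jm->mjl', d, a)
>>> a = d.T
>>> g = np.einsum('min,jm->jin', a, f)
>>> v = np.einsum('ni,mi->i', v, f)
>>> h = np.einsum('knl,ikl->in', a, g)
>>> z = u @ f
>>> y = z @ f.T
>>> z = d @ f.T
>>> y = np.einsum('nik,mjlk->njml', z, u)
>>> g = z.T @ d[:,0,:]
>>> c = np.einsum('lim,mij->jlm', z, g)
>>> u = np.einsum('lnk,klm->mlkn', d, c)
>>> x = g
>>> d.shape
(2, 3, 3)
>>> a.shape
(3, 3, 2)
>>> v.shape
(3,)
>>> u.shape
(5, 2, 3, 3)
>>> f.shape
(5, 3)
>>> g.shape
(5, 3, 3)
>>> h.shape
(5, 3)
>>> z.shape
(2, 3, 5)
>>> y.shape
(2, 11, 13, 11)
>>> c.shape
(3, 2, 5)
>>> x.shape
(5, 3, 3)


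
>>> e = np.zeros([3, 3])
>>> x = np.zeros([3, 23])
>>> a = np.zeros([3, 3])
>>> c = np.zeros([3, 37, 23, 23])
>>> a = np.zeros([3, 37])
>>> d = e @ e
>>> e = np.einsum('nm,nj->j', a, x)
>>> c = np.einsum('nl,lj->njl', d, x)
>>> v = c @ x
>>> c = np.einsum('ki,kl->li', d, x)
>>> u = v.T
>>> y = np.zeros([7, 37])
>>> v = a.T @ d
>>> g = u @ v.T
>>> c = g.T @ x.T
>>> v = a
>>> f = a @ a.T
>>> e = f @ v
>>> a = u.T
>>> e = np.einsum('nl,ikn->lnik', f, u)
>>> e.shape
(3, 3, 23, 23)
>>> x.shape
(3, 23)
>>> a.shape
(3, 23, 23)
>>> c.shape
(37, 23, 3)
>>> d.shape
(3, 3)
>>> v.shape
(3, 37)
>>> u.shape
(23, 23, 3)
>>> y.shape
(7, 37)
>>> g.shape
(23, 23, 37)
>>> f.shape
(3, 3)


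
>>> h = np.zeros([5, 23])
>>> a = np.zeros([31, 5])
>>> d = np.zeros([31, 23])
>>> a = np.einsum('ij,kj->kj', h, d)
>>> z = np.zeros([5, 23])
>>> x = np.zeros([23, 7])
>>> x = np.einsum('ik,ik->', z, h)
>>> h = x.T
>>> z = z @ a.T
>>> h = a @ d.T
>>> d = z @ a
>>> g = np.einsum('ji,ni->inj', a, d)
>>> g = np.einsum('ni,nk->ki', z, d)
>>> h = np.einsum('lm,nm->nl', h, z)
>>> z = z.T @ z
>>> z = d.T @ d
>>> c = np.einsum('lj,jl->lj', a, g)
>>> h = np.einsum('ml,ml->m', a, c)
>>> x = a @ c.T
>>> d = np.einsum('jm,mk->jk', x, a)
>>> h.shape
(31,)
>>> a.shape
(31, 23)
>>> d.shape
(31, 23)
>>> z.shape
(23, 23)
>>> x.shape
(31, 31)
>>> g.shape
(23, 31)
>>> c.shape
(31, 23)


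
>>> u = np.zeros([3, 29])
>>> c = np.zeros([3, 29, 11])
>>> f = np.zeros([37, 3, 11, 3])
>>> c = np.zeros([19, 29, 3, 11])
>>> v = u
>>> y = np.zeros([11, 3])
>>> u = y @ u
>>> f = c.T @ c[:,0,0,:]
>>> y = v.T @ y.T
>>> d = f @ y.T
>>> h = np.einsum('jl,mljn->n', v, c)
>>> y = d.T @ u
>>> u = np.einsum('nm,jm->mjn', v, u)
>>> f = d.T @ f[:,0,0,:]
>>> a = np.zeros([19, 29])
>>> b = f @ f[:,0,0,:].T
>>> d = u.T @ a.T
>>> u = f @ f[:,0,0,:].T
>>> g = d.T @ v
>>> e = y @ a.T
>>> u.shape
(29, 29, 3, 29)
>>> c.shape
(19, 29, 3, 11)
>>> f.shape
(29, 29, 3, 11)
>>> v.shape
(3, 29)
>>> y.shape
(29, 29, 3, 29)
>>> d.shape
(3, 11, 19)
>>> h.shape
(11,)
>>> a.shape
(19, 29)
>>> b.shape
(29, 29, 3, 29)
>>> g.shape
(19, 11, 29)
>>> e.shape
(29, 29, 3, 19)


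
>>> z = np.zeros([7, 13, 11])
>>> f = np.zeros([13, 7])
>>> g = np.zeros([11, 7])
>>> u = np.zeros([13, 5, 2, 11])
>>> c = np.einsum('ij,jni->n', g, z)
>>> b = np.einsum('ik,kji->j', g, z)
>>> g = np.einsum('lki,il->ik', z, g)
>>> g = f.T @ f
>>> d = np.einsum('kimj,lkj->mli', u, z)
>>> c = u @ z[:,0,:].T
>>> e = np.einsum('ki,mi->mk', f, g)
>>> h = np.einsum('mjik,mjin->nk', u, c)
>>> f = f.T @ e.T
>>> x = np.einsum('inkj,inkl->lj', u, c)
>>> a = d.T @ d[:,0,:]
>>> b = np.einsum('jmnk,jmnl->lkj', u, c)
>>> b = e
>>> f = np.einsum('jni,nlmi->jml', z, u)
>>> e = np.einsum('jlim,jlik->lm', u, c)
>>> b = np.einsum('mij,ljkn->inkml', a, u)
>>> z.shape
(7, 13, 11)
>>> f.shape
(7, 2, 5)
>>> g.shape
(7, 7)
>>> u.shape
(13, 5, 2, 11)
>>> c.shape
(13, 5, 2, 7)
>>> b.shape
(7, 11, 2, 5, 13)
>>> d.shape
(2, 7, 5)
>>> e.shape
(5, 11)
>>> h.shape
(7, 11)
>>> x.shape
(7, 11)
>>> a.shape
(5, 7, 5)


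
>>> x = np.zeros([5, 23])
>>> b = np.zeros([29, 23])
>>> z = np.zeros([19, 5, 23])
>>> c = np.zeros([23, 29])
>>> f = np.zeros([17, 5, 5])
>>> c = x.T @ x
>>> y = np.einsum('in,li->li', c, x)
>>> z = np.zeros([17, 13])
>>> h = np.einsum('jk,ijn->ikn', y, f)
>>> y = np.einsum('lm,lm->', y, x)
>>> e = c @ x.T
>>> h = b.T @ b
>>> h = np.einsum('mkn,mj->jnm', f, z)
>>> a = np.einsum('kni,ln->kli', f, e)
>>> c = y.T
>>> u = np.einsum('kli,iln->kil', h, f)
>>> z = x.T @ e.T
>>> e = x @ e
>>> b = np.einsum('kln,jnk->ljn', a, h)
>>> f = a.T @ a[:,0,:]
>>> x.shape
(5, 23)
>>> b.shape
(23, 13, 5)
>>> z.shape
(23, 23)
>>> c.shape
()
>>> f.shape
(5, 23, 5)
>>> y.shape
()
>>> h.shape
(13, 5, 17)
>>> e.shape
(5, 5)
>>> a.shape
(17, 23, 5)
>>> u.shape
(13, 17, 5)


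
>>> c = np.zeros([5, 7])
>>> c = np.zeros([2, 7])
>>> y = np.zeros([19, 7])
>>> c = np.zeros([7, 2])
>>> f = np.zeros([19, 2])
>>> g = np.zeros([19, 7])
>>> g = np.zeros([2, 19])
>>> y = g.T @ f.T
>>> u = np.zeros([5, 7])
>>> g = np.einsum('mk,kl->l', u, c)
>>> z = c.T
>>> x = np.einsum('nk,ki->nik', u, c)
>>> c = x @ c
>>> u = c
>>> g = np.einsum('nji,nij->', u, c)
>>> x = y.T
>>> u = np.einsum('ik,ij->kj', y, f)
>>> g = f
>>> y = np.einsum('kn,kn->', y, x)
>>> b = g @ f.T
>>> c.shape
(5, 2, 2)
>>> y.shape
()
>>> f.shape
(19, 2)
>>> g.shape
(19, 2)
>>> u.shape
(19, 2)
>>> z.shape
(2, 7)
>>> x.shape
(19, 19)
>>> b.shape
(19, 19)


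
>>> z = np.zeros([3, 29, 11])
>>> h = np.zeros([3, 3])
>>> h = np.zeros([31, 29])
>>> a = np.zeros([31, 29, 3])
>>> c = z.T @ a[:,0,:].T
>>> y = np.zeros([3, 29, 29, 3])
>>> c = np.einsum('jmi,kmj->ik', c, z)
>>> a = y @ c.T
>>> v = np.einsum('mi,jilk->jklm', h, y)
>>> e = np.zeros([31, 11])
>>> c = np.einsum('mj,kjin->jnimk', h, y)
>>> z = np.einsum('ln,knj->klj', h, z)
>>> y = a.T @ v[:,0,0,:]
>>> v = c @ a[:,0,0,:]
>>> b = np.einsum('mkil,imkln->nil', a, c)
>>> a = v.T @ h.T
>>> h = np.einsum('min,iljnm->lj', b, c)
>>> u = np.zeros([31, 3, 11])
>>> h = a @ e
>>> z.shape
(3, 31, 11)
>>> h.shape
(31, 31, 29, 3, 11)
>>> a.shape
(31, 31, 29, 3, 31)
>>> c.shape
(29, 3, 29, 31, 3)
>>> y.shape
(31, 29, 29, 31)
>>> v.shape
(29, 3, 29, 31, 31)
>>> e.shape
(31, 11)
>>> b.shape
(3, 29, 31)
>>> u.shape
(31, 3, 11)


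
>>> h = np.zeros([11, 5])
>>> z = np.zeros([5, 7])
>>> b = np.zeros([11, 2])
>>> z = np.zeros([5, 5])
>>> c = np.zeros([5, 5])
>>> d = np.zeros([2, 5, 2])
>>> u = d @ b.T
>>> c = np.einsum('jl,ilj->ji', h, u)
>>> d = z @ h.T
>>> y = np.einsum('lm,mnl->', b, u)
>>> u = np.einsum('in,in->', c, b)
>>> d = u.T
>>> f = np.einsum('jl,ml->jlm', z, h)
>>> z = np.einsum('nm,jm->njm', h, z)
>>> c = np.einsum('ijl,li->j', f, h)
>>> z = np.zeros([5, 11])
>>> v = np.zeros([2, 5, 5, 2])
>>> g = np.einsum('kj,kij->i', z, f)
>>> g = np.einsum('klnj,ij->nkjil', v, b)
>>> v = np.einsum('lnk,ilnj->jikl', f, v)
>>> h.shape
(11, 5)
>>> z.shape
(5, 11)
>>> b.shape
(11, 2)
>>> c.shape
(5,)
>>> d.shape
()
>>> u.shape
()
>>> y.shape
()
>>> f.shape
(5, 5, 11)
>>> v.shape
(2, 2, 11, 5)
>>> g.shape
(5, 2, 2, 11, 5)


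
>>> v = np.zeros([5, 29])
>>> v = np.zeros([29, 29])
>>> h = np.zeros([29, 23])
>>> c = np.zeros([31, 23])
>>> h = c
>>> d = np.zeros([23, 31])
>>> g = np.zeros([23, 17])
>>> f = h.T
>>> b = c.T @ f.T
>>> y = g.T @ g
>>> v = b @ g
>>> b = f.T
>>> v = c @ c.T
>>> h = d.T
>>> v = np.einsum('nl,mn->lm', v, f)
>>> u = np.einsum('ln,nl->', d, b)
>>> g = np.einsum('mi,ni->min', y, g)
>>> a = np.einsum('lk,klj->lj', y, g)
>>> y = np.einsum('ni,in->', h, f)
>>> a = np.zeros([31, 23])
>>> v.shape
(31, 23)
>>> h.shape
(31, 23)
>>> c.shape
(31, 23)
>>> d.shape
(23, 31)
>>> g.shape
(17, 17, 23)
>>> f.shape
(23, 31)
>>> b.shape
(31, 23)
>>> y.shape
()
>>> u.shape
()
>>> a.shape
(31, 23)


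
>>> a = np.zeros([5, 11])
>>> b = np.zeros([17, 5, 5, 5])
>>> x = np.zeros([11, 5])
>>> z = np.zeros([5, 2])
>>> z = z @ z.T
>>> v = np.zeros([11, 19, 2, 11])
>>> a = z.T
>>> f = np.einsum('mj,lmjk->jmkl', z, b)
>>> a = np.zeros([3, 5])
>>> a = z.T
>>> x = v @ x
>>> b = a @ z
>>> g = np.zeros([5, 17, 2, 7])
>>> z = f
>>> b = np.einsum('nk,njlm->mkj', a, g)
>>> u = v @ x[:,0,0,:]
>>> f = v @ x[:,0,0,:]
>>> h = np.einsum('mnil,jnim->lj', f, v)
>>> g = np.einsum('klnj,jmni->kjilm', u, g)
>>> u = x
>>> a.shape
(5, 5)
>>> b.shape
(7, 5, 17)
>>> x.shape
(11, 19, 2, 5)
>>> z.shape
(5, 5, 5, 17)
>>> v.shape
(11, 19, 2, 11)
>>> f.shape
(11, 19, 2, 5)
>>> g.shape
(11, 5, 7, 19, 17)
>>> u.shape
(11, 19, 2, 5)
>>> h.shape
(5, 11)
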